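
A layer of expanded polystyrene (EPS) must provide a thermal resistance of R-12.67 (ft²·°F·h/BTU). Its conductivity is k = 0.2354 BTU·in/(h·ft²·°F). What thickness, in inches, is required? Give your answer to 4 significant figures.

2.983 in

L = R × k = 12.67 × 0.2354 = 2.9825 in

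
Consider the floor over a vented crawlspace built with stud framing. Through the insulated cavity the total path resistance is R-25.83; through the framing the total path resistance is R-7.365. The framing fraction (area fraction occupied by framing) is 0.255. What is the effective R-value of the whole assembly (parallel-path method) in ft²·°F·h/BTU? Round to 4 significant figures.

U_eff = 0.745/25.83 + 0.255/7.365 = 0.028842 + 0.034623 = 0.063466
R_eff = 1/U_eff = 15.757 ft²·°F·h/BTU

15.76 ft²·°F·h/BTU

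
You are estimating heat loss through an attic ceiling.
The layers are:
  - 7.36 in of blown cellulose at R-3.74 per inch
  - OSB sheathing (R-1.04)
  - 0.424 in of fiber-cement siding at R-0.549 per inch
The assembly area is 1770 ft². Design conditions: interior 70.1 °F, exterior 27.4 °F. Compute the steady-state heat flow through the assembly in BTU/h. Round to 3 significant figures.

2620 BTU/h

7.36 × 3.74 = 27.53
0.424 × 0.549 = 0.2328
R_total = 27.53 + 1.04 + 0.2328 = 28.8 ft²·°F·h/BTU
Q = A·ΔT/R = 1770 × (70.1 − 27.4) / 28.8 = 2624 BTU/h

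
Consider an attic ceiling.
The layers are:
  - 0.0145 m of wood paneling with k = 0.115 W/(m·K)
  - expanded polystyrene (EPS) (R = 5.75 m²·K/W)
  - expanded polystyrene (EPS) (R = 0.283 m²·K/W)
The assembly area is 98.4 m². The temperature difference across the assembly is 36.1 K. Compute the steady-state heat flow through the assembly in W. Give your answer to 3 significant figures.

0.0145/0.115 = 0.1261
R_total = 0.1261 + 5.75 + 0.283 = 6.159 m²·K/W
Q = A·ΔT/R = 98.4 × 36.1 / 6.159 = 576.7 W

577 W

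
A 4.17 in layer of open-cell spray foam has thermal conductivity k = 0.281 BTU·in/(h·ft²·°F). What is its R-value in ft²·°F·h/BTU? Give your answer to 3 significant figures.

14.8 ft²·°F·h/BTU

R = L/k = 4.17/0.281 = 14.84 ft²·°F·h/BTU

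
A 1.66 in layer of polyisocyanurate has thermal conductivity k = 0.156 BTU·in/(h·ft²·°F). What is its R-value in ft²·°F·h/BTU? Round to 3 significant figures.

10.6 ft²·°F·h/BTU

R = L/k = 1.66/0.156 = 10.64 ft²·°F·h/BTU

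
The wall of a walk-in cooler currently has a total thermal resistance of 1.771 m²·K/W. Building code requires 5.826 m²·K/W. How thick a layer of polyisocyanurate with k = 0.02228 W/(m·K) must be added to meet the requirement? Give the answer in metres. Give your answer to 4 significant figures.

0.09035 m

ΔR = 5.826 − 1.771 = 4.055 m²·K/W
L = ΔR × k = 4.055 × 0.02228 = 0.090345 m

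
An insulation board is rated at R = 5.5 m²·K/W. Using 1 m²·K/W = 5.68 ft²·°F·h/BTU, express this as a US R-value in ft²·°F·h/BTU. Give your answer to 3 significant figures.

31.2 ft²·°F·h/BTU

R_US = 5.5 × 5.68 = 31.24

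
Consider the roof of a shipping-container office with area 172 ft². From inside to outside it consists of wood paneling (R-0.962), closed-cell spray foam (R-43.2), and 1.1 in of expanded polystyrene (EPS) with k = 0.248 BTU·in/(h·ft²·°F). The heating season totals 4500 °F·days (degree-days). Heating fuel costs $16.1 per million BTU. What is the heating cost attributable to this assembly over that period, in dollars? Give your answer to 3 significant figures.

6.15 dollars

1.1/0.248 = 4.435
R_total = 0.962 + 43.2 + 4.435 = 48.6 ft²·°F·h/BTU
E = A × HDD × 24 / R = 172 × 4500 × 24 / 48.6 = 382200 BTU
Cost = 382200/10⁶ × 16.1 = $6.154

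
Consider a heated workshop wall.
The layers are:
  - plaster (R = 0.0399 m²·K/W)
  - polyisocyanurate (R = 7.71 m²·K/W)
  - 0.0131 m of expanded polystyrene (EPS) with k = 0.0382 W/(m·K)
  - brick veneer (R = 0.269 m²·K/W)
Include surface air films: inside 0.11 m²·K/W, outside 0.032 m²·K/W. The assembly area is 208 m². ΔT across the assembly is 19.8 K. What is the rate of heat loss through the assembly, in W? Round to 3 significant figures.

0.0131/0.0382 = 0.3429
R_total = 0.11 + 0.0399 + 7.71 + 0.3429 + 0.269 + 0.032 = 8.504 m²·K/W
Q = A·ΔT/R = 208 × 19.8 / 8.504 = 484.3 W

484 W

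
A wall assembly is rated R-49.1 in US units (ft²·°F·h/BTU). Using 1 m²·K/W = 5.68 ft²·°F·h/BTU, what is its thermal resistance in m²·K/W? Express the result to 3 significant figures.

8.64 m²·K/W

R_SI = 49.1/5.68 = 8.644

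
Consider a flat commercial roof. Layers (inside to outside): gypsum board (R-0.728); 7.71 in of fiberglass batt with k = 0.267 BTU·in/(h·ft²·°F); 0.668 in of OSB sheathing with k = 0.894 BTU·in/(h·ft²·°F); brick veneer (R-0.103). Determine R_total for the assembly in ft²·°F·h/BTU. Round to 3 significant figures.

7.71/0.267 = 28.88
0.668/0.894 = 0.7472
R_total = 0.728 + 28.88 + 0.7472 + 0.103 = 30.45 ft²·°F·h/BTU

30.5 ft²·°F·h/BTU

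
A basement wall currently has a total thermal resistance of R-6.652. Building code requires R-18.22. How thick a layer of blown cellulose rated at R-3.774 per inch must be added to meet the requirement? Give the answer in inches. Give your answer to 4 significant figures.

3.065 in

ΔR = 18.22 − 6.652 = 11.568 ft²·°F·h/BTU
L = ΔR / (R/in) = 11.568/3.774 = 3.0652 in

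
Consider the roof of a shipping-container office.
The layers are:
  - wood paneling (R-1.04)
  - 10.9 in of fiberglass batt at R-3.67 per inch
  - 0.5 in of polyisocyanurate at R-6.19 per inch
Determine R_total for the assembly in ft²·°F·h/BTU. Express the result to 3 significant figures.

10.9 × 3.67 = 40
0.5 × 6.19 = 3.095
R_total = 1.04 + 40 + 3.095 = 44.14 ft²·°F·h/BTU

44.1 ft²·°F·h/BTU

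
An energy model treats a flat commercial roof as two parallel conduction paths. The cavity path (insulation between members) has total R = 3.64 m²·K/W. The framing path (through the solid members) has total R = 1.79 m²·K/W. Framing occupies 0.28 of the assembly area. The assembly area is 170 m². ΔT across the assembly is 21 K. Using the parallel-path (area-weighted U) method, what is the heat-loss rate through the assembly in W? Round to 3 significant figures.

1260 W

U_eff = 0.72/3.64 + 0.28/1.79 = 0.1978 + 0.1564 = 0.3542
R_eff = 1/U_eff = 2.823 m²·K/W
Q = 170 × 21 / 2.823 = 1265 W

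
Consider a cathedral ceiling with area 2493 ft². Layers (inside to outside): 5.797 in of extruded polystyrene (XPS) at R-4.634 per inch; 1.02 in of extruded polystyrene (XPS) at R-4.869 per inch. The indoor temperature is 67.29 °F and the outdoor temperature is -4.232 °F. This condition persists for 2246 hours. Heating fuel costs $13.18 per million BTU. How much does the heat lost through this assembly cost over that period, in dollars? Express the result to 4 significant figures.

5.797 × 4.634 = 26.863
1.02 × 4.869 = 4.9664
R_total = 26.863 + 4.9664 = 31.83 ft²·°F·h/BTU
Q = 2493 × (67.29 − (-4.232)) / 31.83 = 5601.8 BTU/h
E = 5601.8 × 2246 = 12582000 BTU
Cost = 12582000/10⁶ × 13.18 = $165.83

165.8 dollars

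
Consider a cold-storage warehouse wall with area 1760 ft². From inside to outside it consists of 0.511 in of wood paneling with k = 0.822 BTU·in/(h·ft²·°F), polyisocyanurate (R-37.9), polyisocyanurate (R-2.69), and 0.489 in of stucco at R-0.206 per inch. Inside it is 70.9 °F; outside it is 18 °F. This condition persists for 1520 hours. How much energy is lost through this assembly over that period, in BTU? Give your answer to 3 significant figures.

3430000 BTU

0.511/0.822 = 0.6217
0.489 × 0.206 = 0.1007
R_total = 0.6217 + 37.9 + 2.69 + 0.1007 = 41.31 ft²·°F·h/BTU
Q = 1760 × (70.9 − 18) / 41.31 = 2254 BTU/h
E = 2254 × 1520 = 3426000 BTU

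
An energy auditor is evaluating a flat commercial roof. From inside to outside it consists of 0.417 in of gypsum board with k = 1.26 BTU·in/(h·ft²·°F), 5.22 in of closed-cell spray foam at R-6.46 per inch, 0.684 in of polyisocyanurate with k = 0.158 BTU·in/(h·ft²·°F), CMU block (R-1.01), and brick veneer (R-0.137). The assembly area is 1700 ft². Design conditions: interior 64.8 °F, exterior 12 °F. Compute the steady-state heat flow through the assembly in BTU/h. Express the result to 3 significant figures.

2270 BTU/h

0.417/1.26 = 0.331
5.22 × 6.46 = 33.72
0.684/0.158 = 4.329
R_total = 0.331 + 33.72 + 4.329 + 1.01 + 0.137 = 39.53 ft²·°F·h/BTU
Q = A·ΔT/R = 1700 × (64.8 − 12) / 39.53 = 2271 BTU/h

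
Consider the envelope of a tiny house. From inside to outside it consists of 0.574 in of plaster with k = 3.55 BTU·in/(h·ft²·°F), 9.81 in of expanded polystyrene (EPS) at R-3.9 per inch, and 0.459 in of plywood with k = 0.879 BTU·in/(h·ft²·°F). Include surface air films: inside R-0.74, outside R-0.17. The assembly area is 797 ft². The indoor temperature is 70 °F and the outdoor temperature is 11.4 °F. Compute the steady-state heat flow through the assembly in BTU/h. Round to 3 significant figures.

0.574/3.55 = 0.1617
9.81 × 3.9 = 38.26
0.459/0.879 = 0.5222
R_total = 0.74 + 0.1617 + 38.26 + 0.5222 + 0.17 = 39.85 ft²·°F·h/BTU
Q = A·ΔT/R = 797 × (70 − 11.4) / 39.85 = 1172 BTU/h

1170 BTU/h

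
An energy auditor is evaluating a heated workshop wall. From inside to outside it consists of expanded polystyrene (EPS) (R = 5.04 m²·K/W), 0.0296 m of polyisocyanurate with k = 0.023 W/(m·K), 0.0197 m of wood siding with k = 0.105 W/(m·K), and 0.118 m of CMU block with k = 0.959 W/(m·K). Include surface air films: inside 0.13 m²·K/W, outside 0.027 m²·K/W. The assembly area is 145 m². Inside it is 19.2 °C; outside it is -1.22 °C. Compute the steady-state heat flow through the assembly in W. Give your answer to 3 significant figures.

0.0296/0.023 = 1.287
0.0197/0.105 = 0.1876
0.118/0.959 = 0.123
R_total = 0.13 + 5.04 + 1.287 + 0.1876 + 0.123 + 0.027 = 6.795 m²·K/W
Q = A·ΔT/R = 145 × (19.2 − (-1.22)) / 6.795 = 435.8 W

436 W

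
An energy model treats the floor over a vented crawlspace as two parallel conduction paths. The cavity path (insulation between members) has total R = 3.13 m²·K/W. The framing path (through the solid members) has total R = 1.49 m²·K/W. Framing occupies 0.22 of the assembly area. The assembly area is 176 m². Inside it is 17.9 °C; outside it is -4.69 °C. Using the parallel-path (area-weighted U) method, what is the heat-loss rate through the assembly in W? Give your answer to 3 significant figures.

U_eff = 0.78/3.13 + 0.22/1.49 = 0.2492 + 0.1477 = 0.3969
R_eff = 1/U_eff = 2.52 m²·K/W
Q = 176 × (17.9 − (-4.69)) / 2.52 = 1578 W

1580 W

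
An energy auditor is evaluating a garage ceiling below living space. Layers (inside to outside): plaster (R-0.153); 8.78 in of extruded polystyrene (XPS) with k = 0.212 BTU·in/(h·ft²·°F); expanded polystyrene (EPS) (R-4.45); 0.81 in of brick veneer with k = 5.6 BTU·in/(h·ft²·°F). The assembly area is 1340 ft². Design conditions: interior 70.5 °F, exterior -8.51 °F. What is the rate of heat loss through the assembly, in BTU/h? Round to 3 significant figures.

2290 BTU/h

8.78/0.212 = 41.42
0.81/5.6 = 0.1446
R_total = 0.153 + 41.42 + 4.45 + 0.1446 = 46.16 ft²·°F·h/BTU
Q = A·ΔT/R = 1340 × (70.5 − (-8.51)) / 46.16 = 2293 BTU/h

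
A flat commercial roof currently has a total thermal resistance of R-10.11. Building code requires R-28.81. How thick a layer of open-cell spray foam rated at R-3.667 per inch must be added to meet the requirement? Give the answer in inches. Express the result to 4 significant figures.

5.100 in

ΔR = 28.81 − 10.11 = 18.7 ft²·°F·h/BTU
L = ΔR / (R/in) = 18.7/3.667 = 5.0995 in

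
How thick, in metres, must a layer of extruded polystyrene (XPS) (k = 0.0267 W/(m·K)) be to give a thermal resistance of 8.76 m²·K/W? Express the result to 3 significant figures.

L = R·k = 8.76 × 0.0267 = 0.2339 m

0.234 m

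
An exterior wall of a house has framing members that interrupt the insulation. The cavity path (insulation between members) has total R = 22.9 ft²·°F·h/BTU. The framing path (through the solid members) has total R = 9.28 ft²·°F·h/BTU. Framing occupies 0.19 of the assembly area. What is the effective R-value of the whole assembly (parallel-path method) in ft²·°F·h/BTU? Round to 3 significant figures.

U_eff = 0.81/22.9 + 0.19/9.28 = 0.03537 + 0.02047 = 0.05585
R_eff = 1/U_eff = 17.91 ft²·°F·h/BTU

17.9 ft²·°F·h/BTU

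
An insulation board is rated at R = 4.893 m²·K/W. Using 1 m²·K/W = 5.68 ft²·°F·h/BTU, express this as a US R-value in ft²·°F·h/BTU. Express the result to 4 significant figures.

27.79 ft²·°F·h/BTU

R_US = 4.893 × 5.68 = 27.792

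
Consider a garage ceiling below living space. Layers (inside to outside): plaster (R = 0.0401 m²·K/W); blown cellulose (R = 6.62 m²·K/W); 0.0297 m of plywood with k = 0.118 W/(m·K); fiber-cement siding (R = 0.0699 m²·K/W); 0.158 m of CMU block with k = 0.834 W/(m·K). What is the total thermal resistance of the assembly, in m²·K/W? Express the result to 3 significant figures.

0.0297/0.118 = 0.2517
0.158/0.834 = 0.1894
R_total = 0.0401 + 6.62 + 0.2517 + 0.0699 + 0.1894 = 7.171 m²·K/W

7.17 m²·K/W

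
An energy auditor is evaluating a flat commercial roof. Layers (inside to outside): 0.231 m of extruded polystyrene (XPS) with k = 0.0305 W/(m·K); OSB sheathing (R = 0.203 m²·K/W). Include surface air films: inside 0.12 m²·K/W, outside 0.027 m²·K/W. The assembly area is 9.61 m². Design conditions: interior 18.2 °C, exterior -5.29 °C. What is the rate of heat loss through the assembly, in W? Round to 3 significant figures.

0.231/0.0305 = 7.574
R_total = 0.12 + 7.574 + 0.203 + 0.027 = 7.924 m²·K/W
Q = A·ΔT/R = 9.61 × (18.2 − (-5.29)) / 7.924 = 28.49 W

28.5 W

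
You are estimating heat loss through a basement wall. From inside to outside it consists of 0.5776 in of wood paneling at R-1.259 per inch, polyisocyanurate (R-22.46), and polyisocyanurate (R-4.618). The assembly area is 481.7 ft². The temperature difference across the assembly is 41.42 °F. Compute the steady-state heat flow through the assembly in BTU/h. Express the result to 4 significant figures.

0.5776 × 1.259 = 0.7272
R_total = 0.7272 + 22.46 + 4.618 = 27.805 ft²·°F·h/BTU
Q = A·ΔT/R = 481.7 × 41.42 / 27.805 = 717.56 BTU/h

717.6 BTU/h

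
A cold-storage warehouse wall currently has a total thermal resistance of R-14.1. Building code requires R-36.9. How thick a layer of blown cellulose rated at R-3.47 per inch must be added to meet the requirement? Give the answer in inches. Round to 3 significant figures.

6.57 in

ΔR = 36.9 − 14.1 = 22.8 ft²·°F·h/BTU
L = ΔR / (R/in) = 22.8/3.47 = 6.571 in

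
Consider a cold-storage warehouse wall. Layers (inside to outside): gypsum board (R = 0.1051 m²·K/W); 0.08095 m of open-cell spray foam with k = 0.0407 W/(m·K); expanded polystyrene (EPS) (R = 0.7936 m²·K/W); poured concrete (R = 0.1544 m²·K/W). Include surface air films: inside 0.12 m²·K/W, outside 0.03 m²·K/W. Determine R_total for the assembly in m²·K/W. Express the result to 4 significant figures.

0.08095/0.0407 = 1.9889
R_total = 0.12 + 0.1051 + 1.9889 + 0.7936 + 0.1544 + 0.03 = 3.192 m²·K/W

3.192 m²·K/W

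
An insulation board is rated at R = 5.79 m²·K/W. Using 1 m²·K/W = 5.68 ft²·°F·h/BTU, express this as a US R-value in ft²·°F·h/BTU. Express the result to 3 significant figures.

R_US = 5.79 × 5.68 = 32.89

32.9 ft²·°F·h/BTU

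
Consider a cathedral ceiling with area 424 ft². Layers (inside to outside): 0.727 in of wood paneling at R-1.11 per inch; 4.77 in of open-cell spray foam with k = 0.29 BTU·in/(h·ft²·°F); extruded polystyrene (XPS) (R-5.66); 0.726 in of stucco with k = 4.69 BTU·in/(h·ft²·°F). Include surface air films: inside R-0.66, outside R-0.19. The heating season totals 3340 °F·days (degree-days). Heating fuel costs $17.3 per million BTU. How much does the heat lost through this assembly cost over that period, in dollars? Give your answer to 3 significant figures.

0.727 × 1.11 = 0.807
4.77/0.29 = 16.45
0.726/4.69 = 0.1548
R_total = 0.66 + 0.807 + 16.45 + 5.66 + 0.1548 + 0.19 = 23.92 ft²·°F·h/BTU
E = A × HDD × 24 / R = 424 × 3340 × 24 / 23.92 = 1421000 BTU
Cost = 1421000/10⁶ × 17.3 = $24.58

24.6 dollars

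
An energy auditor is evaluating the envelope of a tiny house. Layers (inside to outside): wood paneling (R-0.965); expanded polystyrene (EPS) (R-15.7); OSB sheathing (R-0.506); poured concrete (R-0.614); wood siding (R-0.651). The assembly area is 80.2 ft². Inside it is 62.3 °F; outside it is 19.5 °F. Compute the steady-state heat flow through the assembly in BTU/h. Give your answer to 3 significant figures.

186 BTU/h

R_total = 0.965 + 15.7 + 0.506 + 0.614 + 0.651 = 18.44 ft²·°F·h/BTU
Q = A·ΔT/R = 80.2 × (62.3 − 19.5) / 18.44 = 186.2 BTU/h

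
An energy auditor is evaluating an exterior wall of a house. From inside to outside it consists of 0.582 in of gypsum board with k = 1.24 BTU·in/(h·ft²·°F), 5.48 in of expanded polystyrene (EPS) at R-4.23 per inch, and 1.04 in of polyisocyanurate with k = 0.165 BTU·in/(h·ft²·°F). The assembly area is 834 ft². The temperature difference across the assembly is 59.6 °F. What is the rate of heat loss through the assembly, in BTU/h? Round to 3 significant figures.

1660 BTU/h

0.582/1.24 = 0.4694
5.48 × 4.23 = 23.18
1.04/0.165 = 6.303
R_total = 0.4694 + 23.18 + 6.303 = 29.95 ft²·°F·h/BTU
Q = A·ΔT/R = 834 × 59.6 / 29.95 = 1659 BTU/h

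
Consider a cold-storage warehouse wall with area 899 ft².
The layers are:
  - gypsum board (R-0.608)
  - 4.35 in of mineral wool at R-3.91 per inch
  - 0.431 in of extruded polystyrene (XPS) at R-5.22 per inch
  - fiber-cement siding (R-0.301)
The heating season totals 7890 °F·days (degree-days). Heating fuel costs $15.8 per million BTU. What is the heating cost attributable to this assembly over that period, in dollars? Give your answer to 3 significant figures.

133 dollars

4.35 × 3.91 = 17.01
0.431 × 5.22 = 2.25
R_total = 0.608 + 17.01 + 2.25 + 0.301 = 20.17 ft²·°F·h/BTU
E = A × HDD × 24 / R = 899 × 7890 × 24 / 20.17 = 8441000 BTU
Cost = 8441000/10⁶ × 15.8 = $133.4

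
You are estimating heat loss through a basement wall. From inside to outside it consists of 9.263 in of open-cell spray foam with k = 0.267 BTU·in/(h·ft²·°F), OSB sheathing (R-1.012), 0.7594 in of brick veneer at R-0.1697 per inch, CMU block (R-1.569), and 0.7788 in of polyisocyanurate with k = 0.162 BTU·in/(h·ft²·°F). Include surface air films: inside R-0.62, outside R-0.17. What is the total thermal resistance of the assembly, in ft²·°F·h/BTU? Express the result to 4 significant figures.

43.00 ft²·°F·h/BTU

9.263/0.267 = 34.693
0.7594 × 0.1697 = 0.12887
0.7788/0.162 = 4.8074
R_total = 0.62 + 34.693 + 1.012 + 0.12887 + 1.569 + 4.8074 + 0.17 = 43 ft²·°F·h/BTU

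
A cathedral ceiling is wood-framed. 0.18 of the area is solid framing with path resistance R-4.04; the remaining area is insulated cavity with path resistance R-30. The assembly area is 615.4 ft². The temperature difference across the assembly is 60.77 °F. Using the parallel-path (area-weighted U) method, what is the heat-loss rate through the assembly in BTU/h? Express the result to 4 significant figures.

U_eff = 0.82/30 + 0.18/4.04 = 0.027333 + 0.044554 = 0.071888
R_eff = 1/U_eff = 13.911 ft²·°F·h/BTU
Q = 615.4 × 60.77 / 13.911 = 2688.4 BTU/h

2688 BTU/h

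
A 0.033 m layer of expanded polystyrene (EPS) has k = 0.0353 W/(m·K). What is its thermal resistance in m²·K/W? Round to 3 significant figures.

0.935 m²·K/W

R = L/k = 0.033/0.0353 = 0.9348 m²·K/W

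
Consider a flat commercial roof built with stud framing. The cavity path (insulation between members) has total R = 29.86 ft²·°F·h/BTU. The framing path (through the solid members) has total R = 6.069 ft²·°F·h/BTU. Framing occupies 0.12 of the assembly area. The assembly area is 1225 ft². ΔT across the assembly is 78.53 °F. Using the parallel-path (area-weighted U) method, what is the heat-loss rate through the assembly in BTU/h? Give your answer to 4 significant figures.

U_eff = 0.88/29.86 + 0.12/6.069 = 0.029471 + 0.019773 = 0.049243
R_eff = 1/U_eff = 20.307 ft²·°F·h/BTU
Q = 1225 × 78.53 / 20.307 = 4737.2 BTU/h

4737 BTU/h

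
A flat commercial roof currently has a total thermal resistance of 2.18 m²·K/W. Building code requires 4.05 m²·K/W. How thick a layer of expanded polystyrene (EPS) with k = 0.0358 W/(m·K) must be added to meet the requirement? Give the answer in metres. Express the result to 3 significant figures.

ΔR = 4.05 − 2.18 = 1.87 m²·K/W
L = ΔR × k = 1.87 × 0.0358 = 0.06695 m

0.0669 m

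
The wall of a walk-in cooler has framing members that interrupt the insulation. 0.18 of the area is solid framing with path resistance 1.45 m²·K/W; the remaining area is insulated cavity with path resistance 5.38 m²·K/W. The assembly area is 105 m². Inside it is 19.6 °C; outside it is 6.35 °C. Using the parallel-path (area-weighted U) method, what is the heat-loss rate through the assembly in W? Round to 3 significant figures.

385 W

U_eff = 0.82/5.38 + 0.18/1.45 = 0.1524 + 0.1241 = 0.2766
R_eff = 1/U_eff = 3.616 m²·K/W
Q = 105 × (19.6 − 6.35) / 3.616 = 384.8 W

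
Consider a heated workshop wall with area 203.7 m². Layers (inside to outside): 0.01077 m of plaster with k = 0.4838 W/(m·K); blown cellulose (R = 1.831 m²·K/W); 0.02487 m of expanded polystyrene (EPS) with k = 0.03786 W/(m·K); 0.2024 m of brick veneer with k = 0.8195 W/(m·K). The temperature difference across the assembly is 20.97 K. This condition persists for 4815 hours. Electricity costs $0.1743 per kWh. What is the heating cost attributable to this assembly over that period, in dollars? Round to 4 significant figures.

1300 dollars

0.01077/0.4838 = 0.022261
0.02487/0.03786 = 0.65689
0.2024/0.8195 = 0.24698
R_total = 0.022261 + 1.831 + 0.65689 + 0.24698 = 2.7571 m²·K/W
Q = 203.7 × 20.97 / 2.7571 = 1549.3 W
E = 1549.3 W × 4815 h / 1000 = 7459.8 kWh
Cost = 7459.8 × 0.1743 = $1300.2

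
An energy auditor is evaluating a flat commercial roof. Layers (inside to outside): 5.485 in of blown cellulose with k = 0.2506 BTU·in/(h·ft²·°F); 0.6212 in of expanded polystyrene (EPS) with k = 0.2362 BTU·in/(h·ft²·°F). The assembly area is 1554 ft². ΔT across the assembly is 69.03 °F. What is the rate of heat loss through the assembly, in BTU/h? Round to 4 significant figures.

4375 BTU/h

5.485/0.2506 = 21.887
0.6212/0.2362 = 2.63
R_total = 21.887 + 2.63 = 24.517 ft²·°F·h/BTU
Q = A·ΔT/R = 1554 × 69.03 / 24.517 = 4375.4 BTU/h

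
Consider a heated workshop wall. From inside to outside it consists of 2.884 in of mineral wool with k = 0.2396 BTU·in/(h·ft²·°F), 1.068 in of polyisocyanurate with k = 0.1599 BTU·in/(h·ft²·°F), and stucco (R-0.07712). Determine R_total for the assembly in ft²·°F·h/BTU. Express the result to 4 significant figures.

18.79 ft²·°F·h/BTU

2.884/0.2396 = 12.037
1.068/0.1599 = 6.6792
R_total = 12.037 + 6.6792 + 0.07712 = 18.793 ft²·°F·h/BTU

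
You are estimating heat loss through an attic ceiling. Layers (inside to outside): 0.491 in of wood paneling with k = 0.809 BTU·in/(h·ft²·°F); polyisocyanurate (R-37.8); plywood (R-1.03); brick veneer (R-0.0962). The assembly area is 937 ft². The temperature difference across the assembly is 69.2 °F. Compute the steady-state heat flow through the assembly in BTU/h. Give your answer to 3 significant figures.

1640 BTU/h

0.491/0.809 = 0.6069
R_total = 0.6069 + 37.8 + 1.03 + 0.0962 = 39.53 ft²·°F·h/BTU
Q = A·ΔT/R = 937 × 69.2 / 39.53 = 1640 BTU/h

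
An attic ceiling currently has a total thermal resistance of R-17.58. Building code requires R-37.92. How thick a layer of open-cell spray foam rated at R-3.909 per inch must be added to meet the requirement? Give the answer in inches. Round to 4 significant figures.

ΔR = 37.92 − 17.58 = 20.34 ft²·°F·h/BTU
L = ΔR / (R/in) = 20.34/3.909 = 5.2034 in

5.203 in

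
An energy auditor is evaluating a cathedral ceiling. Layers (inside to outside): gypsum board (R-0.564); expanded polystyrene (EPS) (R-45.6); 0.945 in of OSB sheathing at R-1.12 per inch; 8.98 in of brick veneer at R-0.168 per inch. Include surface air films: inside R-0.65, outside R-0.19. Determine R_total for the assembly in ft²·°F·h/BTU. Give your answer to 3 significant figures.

0.945 × 1.12 = 1.058
8.98 × 0.168 = 1.509
R_total = 0.65 + 0.564 + 45.6 + 1.058 + 1.509 + 0.19 = 49.57 ft²·°F·h/BTU

49.6 ft²·°F·h/BTU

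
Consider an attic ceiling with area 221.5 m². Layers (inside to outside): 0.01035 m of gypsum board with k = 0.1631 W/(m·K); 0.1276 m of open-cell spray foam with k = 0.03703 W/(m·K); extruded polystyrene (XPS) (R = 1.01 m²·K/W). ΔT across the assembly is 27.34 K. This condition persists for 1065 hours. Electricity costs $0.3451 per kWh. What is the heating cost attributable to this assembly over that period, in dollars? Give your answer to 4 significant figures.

492.5 dollars

0.01035/0.1631 = 0.063458
0.1276/0.03703 = 3.4459
R_total = 0.063458 + 3.4459 + 1.01 = 4.5193 m²·K/W
Q = 221.5 × 27.34 / 4.5193 = 1340 W
E = 1340 W × 1065 h / 1000 = 1427.1 kWh
Cost = 1427.1 × 0.3451 = $492.49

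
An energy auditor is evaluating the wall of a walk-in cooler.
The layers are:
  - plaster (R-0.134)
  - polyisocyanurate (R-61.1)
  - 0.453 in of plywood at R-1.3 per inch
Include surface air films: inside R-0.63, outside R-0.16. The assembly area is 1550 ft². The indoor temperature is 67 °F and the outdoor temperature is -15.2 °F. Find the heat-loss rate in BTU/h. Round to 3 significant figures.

0.453 × 1.3 = 0.5889
R_total = 0.63 + 0.134 + 61.1 + 0.5889 + 0.16 = 62.61 ft²·°F·h/BTU
Q = A·ΔT/R = 1550 × (67 − (-15.2)) / 62.61 = 2035 BTU/h

2030 BTU/h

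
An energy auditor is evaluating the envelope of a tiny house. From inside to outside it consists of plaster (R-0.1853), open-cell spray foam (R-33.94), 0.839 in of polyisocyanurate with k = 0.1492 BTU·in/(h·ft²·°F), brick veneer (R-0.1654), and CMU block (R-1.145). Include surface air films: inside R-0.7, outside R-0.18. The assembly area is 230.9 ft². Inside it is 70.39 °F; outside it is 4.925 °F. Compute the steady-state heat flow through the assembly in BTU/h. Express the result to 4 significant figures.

0.839/0.1492 = 5.6233
R_total = 0.7 + 0.1853 + 33.94 + 5.6233 + 0.1654 + 1.145 + 0.18 = 41.939 ft²·°F·h/BTU
Q = A·ΔT/R = 230.9 × (70.39 − 4.925) / 41.939 = 360.42 BTU/h

360.4 BTU/h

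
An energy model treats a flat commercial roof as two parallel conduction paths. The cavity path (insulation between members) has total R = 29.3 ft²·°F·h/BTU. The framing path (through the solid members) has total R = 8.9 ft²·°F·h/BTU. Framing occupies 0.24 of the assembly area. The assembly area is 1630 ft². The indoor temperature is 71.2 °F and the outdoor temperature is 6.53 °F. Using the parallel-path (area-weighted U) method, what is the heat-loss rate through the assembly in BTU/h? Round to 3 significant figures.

5580 BTU/h

U_eff = 0.76/29.3 + 0.24/8.9 = 0.02594 + 0.02697 = 0.0529
R_eff = 1/U_eff = 18.9 ft²·°F·h/BTU
Q = 1630 × (71.2 − 6.53) / 18.9 = 5577 BTU/h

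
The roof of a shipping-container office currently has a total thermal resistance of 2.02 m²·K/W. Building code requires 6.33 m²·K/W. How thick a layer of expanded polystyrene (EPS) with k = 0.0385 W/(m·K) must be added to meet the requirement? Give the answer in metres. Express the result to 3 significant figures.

0.166 m

ΔR = 6.33 − 2.02 = 4.31 m²·K/W
L = ΔR × k = 4.31 × 0.0385 = 0.1659 m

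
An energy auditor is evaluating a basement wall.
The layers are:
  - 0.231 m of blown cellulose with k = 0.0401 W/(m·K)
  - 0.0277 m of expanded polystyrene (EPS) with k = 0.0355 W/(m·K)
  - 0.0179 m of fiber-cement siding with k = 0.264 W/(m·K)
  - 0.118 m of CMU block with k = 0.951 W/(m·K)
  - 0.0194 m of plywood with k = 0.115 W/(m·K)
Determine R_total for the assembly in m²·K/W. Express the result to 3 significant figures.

0.231/0.0401 = 5.761
0.0277/0.0355 = 0.7803
0.0179/0.264 = 0.0678
0.118/0.951 = 0.1241
0.0194/0.115 = 0.1687
R_total = 5.761 + 0.7803 + 0.0678 + 0.1241 + 0.1687 = 6.901 m²·K/W

6.90 m²·K/W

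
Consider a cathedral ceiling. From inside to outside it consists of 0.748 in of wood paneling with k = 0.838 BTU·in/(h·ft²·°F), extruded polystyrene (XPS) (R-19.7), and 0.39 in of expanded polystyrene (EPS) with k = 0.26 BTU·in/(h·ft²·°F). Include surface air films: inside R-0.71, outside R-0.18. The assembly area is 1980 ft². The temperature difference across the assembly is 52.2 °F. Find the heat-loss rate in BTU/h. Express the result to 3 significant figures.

4500 BTU/h

0.748/0.838 = 0.8926
0.39/0.26 = 1.5
R_total = 0.71 + 0.8926 + 19.7 + 1.5 + 0.18 = 22.98 ft²·°F·h/BTU
Q = A·ΔT/R = 1980 × 52.2 / 22.98 = 4497 BTU/h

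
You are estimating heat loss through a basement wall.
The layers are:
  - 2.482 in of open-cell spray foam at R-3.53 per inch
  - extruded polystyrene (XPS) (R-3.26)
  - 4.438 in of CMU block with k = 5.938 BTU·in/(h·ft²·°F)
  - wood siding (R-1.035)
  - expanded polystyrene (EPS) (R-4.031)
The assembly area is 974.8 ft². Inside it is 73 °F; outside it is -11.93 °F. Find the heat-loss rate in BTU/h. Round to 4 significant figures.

4642 BTU/h

2.482 × 3.53 = 8.7615
4.438/5.938 = 0.74739
R_total = 8.7615 + 3.26 + 0.74739 + 1.035 + 4.031 = 17.835 ft²·°F·h/BTU
Q = A·ΔT/R = 974.8 × (73 − (-11.93)) / 17.835 = 4642 BTU/h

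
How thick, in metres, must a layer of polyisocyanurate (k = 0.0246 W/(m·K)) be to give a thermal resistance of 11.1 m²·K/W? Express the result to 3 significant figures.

L = R·k = 11.1 × 0.0246 = 0.2731 m

0.273 m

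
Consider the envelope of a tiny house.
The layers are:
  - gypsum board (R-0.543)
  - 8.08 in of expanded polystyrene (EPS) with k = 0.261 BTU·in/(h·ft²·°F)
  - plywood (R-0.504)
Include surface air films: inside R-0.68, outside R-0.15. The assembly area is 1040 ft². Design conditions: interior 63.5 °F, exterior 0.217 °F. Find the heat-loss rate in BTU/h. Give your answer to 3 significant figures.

2000 BTU/h

8.08/0.261 = 30.96
R_total = 0.68 + 0.543 + 30.96 + 0.504 + 0.15 = 32.83 ft²·°F·h/BTU
Q = A·ΔT/R = 1040 × (63.5 − 0.217) / 32.83 = 2004 BTU/h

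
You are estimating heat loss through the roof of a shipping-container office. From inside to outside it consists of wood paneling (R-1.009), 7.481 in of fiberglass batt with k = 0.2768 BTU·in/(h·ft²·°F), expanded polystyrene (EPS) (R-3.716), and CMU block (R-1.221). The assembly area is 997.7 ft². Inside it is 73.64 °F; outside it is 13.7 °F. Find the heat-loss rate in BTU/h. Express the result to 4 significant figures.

7.481/0.2768 = 27.027
R_total = 1.009 + 27.027 + 3.716 + 1.221 = 32.973 ft²·°F·h/BTU
Q = A·ΔT/R = 997.7 × (73.64 − 13.7) / 32.973 = 1813.7 BTU/h

1814 BTU/h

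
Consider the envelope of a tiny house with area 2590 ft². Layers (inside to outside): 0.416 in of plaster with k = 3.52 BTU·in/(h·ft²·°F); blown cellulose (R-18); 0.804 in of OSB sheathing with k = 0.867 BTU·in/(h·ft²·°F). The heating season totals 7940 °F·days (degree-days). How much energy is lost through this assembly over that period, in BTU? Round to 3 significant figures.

25900000 BTU

0.416/3.52 = 0.1182
0.804/0.867 = 0.9273
R_total = 0.1182 + 18 + 0.9273 = 19.05 ft²·°F·h/BTU
E = A × HDD × 24 / R = 2590 × 7940 × 24 / 19.05 = 25910000 BTU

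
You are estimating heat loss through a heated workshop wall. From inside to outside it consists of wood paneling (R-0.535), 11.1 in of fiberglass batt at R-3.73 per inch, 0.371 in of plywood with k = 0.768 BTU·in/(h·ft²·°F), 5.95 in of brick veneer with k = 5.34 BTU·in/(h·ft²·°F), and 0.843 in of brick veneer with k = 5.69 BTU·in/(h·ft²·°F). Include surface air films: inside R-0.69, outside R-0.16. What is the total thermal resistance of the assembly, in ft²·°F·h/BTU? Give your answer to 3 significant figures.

11.1 × 3.73 = 41.4
0.371/0.768 = 0.4831
5.95/5.34 = 1.114
0.843/5.69 = 0.1482
R_total = 0.69 + 0.535 + 41.4 + 0.4831 + 1.114 + 0.1482 + 0.16 = 44.53 ft²·°F·h/BTU

44.5 ft²·°F·h/BTU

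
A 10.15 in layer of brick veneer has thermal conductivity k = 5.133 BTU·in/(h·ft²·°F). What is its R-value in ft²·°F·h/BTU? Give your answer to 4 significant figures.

1.977 ft²·°F·h/BTU

R = L/k = 10.15/5.133 = 1.9774 ft²·°F·h/BTU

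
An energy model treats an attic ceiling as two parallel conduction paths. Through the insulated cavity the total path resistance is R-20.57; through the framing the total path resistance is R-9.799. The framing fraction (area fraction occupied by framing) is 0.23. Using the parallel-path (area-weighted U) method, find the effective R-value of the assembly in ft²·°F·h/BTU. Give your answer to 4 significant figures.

U_eff = 0.77/20.57 + 0.23/9.799 = 0.037433 + 0.023472 = 0.060905
R_eff = 1/U_eff = 16.419 ft²·°F·h/BTU

16.42 ft²·°F·h/BTU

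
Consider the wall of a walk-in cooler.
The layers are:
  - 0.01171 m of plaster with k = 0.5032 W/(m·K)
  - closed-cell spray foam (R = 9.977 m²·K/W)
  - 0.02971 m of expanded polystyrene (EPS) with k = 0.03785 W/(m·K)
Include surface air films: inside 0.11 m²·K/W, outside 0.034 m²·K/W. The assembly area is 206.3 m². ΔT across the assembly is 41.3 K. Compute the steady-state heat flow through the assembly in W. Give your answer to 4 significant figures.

0.01171/0.5032 = 0.023271
0.02971/0.03785 = 0.78494
R_total = 0.11 + 0.023271 + 9.977 + 0.78494 + 0.034 = 10.929 m²·K/W
Q = A·ΔT/R = 206.3 × 41.3 / 10.929 = 779.58 W

779.6 W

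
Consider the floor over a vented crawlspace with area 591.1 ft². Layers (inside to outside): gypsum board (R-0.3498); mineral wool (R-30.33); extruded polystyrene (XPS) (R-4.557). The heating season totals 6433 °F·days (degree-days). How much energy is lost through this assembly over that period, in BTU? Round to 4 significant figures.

2590000 BTU

R_total = 0.3498 + 30.33 + 4.557 = 35.237 ft²·°F·h/BTU
E = A × HDD × 24 / R = 591.1 × 6433 × 24 / 35.237 = 2589900 BTU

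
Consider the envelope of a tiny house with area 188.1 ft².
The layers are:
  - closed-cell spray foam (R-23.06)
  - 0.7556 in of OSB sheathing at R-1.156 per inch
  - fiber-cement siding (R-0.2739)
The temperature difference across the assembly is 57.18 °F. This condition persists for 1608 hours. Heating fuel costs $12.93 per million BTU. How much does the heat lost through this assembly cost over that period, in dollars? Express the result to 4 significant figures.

0.7556 × 1.156 = 0.87347
R_total = 23.06 + 0.87347 + 0.2739 = 24.207 ft²·°F·h/BTU
Q = 188.1 × 57.18 / 24.207 = 444.31 BTU/h
E = 444.31 × 1608 = 714450 BTU
Cost = 714450/10⁶ × 12.93 = $9.2378

9.238 dollars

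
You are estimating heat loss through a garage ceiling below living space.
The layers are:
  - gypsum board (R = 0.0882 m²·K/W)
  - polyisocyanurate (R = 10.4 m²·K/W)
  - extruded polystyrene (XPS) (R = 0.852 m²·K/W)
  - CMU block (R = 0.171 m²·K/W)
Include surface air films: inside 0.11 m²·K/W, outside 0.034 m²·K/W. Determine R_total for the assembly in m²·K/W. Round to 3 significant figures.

R_total = 0.11 + 0.0882 + 10.4 + 0.852 + 0.171 + 0.034 = 11.66 m²·K/W

11.7 m²·K/W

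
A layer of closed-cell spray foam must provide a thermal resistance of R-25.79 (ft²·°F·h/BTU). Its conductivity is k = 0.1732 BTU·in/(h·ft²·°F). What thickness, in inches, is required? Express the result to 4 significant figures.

4.467 in

L = R × k = 25.79 × 0.1732 = 4.4668 in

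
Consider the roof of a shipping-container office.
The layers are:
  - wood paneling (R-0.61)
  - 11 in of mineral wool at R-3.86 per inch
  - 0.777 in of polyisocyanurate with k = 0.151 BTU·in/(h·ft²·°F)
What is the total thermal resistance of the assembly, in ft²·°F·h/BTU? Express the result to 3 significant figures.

11 × 3.86 = 42.46
0.777/0.151 = 5.146
R_total = 0.61 + 42.46 + 5.146 = 48.22 ft²·°F·h/BTU

48.2 ft²·°F·h/BTU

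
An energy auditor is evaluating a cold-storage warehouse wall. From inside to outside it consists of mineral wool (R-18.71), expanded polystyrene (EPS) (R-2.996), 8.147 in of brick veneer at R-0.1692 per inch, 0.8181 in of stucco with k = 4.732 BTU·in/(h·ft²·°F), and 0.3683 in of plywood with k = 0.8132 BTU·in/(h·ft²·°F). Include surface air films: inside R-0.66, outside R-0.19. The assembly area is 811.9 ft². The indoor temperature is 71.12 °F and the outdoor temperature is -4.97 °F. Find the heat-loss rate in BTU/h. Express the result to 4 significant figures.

8.147 × 0.1692 = 1.3785
0.8181/4.732 = 0.17289
0.3683/0.8132 = 0.4529
R_total = 0.66 + 18.71 + 2.996 + 1.3785 + 0.17289 + 0.4529 + 0.19 = 24.56 ft²·°F·h/BTU
Q = A·ΔT/R = 811.9 × (71.12 − (-4.97)) / 24.56 = 2515.3 BTU/h

2515 BTU/h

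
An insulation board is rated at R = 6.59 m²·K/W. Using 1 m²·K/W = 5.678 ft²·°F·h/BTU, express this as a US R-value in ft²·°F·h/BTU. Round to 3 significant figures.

R_US = 6.59 × 5.678 = 37.42

37.4 ft²·°F·h/BTU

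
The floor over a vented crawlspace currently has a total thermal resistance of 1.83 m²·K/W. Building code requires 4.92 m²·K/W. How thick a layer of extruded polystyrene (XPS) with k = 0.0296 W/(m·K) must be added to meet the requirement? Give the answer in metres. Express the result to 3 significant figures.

0.0915 m

ΔR = 4.92 − 1.83 = 3.09 m²·K/W
L = ΔR × k = 3.09 × 0.0296 = 0.09146 m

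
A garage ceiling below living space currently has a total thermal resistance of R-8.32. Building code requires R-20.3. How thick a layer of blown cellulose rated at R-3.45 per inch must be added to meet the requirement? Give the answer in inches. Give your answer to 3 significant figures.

3.47 in

ΔR = 20.3 − 8.32 = 11.98 ft²·°F·h/BTU
L = ΔR / (R/in) = 11.98/3.45 = 3.472 in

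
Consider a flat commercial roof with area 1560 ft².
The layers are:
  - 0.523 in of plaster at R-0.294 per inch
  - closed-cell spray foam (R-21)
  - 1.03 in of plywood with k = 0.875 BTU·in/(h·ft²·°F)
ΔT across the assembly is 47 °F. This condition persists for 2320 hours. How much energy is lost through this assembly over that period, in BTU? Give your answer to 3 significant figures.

0.523 × 0.294 = 0.1538
1.03/0.875 = 1.177
R_total = 0.1538 + 21 + 1.177 = 22.33 ft²·°F·h/BTU
Q = 1560 × 47 / 22.33 = 3283 BTU/h
E = 3283 × 2320 = 7617000 BTU

7620000 BTU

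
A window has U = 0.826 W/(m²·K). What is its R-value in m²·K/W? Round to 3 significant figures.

1.21 m²·K/W

R = 1/U = 1/0.826 = 1.211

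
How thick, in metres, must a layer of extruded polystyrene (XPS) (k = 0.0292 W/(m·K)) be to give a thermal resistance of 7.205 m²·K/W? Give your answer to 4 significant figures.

0.2104 m

L = R·k = 7.205 × 0.0292 = 0.21039 m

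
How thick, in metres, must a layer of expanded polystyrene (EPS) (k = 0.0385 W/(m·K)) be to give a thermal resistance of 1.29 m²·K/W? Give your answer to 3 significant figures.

L = R·k = 1.29 × 0.0385 = 0.04967 m

0.0497 m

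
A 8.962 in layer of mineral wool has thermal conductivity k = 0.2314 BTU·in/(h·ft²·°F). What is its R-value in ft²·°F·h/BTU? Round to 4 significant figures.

R = L/k = 8.962/0.2314 = 38.729 ft²·°F·h/BTU

38.73 ft²·°F·h/BTU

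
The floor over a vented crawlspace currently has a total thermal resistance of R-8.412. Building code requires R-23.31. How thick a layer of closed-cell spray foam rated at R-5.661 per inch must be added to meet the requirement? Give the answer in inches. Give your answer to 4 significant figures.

ΔR = 23.31 − 8.412 = 14.898 ft²·°F·h/BTU
L = ΔR / (R/in) = 14.898/5.661 = 2.6317 in

2.632 in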